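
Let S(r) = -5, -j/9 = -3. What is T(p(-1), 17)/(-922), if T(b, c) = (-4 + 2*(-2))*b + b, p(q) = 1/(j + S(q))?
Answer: 7/20284 ≈ 0.00034510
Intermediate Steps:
j = 27 (j = -9*(-3) = 27)
p(q) = 1/22 (p(q) = 1/(27 - 5) = 1/22)
T(b, c) = -7*b (T(b, c) = (-4 - 4)*b + b = -8*b + b = -7*b)
T(p(-1), 17)/(-922) = -7*1/22/(-922) = -7/22*(-1/922) = 7/20284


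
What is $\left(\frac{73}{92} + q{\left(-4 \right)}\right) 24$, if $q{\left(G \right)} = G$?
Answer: $- \frac{1770}{23} \approx -76.957$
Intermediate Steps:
$\left(\frac{73}{92} + q{\left(-4 \right)}\right) 24 = \left(\frac{73}{92} - 4\right) 24 = \left(- \frac{295}{92}\right) 24 = - \frac{1770}{23}$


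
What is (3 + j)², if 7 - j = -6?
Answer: 256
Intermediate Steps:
j = 13 (j = 7 - 1*(-6) = 7 + 6 = 13)
(3 + j)² = (3 + 13)² = 16² = 256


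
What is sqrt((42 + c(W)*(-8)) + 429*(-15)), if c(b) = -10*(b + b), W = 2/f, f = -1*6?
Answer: I*sqrt(58017)/3 ≈ 80.289*I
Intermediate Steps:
f = -6
W = -1/3 (W = 2/(-6) = 2*(-1/6) = -1/3 ≈ -0.33333)
c(b) = -20*b
sqrt((42 + c(W)*(-8)) + 429*(-15)) = sqrt((42 - 20*(-1/3)*(-8)) + 429*(-15)) = sqrt((42 + (20/3)*(-8)) - 6435) = sqrt((42 - 160/3) - 6435) = sqrt(-34/3 - 6435) = sqrt(-19339/3) = I*sqrt(58017)/3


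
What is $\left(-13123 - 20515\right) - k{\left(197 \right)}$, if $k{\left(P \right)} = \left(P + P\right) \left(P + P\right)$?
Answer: $-188874$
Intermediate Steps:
$k{\left(P \right)} = 4 P^{2}$ ($k{\left(P \right)} = 2 P 2 P = 4 P^{2}$)
$\left(-13123 - 20515\right) - k{\left(197 \right)} = \left(-13123 - 20515\right) - 4 \cdot 197^{2} = -33638 - 4 \cdot 38809 = -33638 - 155236 = -188874$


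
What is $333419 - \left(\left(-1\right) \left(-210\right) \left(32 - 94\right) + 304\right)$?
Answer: $346135$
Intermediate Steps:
$333419 - \left(\left(-1\right) \left(-210\right) \left(32 - 94\right) + 304\right) = 333419 - \left(210 \left(-62\right) + 304\right) = 333419 - \left(-13020 + 304\right) = 333419 - -12716 = 333419 + 12716 = 346135$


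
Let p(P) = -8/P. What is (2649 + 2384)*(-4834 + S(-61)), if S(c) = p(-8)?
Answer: -24324489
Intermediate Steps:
S(c) = 1 (S(c) = -8/(-8) = -8*(-1/8) = 1)
(2649 + 2384)*(-4834 + S(-61)) = (2649 + 2384)*(-4834 + 1) = 5033*(-4833) = -24324489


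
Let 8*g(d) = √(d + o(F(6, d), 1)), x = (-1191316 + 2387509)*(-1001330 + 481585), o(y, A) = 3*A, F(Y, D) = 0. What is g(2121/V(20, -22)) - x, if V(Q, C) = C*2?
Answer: 621715330785 + 3*I*√2431/176 ≈ 6.2172e+11 + 0.84043*I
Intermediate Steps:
V(Q, C) = 2*C
x = -621715330785 (x = 1196193*(-519745) = -621715330785)
g(d) = √(3 + d)/8 (g(d) = √(d + 3*1)/8 = √(d + 3)/8 = √(3 + d)/8)
g(2121/V(20, -22)) - x = √(3 + 2121/((2*(-22))))/8 - 1*(-621715330785) = √(3 + 2121/(-44))/8 + 621715330785 = √(3 + 2121*(-1/44))/8 + 621715330785 = √(3 - 2121/44)/8 + 621715330785 = √(-1989/44)/8 + 621715330785 = (3*I*√2431/22)/8 + 621715330785 = 3*I*√2431/176 + 621715330785 = 621715330785 + 3*I*√2431/176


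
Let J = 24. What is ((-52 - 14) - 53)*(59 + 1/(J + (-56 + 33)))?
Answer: -7140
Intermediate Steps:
((-52 - 14) - 53)*(59 + 1/(J + (-56 + 33))) = ((-52 - 14) - 53)*(59 + 1/(24 + (-56 + 33))) = (-66 - 53)*(59 + 1/(24 - 23)) = -119*(59 + 1/1) = -119*(59 + 1) = -119*60 = -7140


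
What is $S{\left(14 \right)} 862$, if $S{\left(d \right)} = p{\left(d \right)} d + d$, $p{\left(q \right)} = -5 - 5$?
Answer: $-108612$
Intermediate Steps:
$p{\left(q \right)} = -10$ ($p{\left(q \right)} = -5 - 5 = -10$)
$S{\left(d \right)} = - 9 d$ ($S{\left(d \right)} = - 10 d + d = - 9 d$)
$S{\left(14 \right)} 862 = \left(-9\right) 14 \cdot 862 = \left(-126\right) 862 = -108612$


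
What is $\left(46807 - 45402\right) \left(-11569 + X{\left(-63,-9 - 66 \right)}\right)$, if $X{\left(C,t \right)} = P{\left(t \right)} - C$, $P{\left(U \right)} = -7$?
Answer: $-16175765$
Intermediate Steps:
$X{\left(C,t \right)} = -7 - C$
$\left(46807 - 45402\right) \left(-11569 + X{\left(-63,-9 - 66 \right)}\right) = \left(46807 - 45402\right) \left(-11569 - -56\right) = 1405 \left(-11569 + \left(-7 + 63\right)\right) = 1405 \left(-11569 + 56\right) = 1405 \left(-11513\right) = -16175765$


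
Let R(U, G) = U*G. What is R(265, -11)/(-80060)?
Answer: 583/16012 ≈ 0.036410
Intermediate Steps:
R(U, G) = G*U
R(265, -11)/(-80060) = -11*265/(-80060) = -2915*(-1/80060) = 583/16012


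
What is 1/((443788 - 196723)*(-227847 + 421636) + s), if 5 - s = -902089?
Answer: 1/47879381379 ≈ 2.0886e-11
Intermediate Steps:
s = 902094 (s = 5 - 1*(-902089) = 5 + 902089 = 902094)
1/((443788 - 196723)*(-227847 + 421636) + s) = 1/((443788 - 196723)*(-227847 + 421636) + 902094) = 1/(247065*193789 + 902094) = 1/(47878479285 + 902094) = 1/47879381379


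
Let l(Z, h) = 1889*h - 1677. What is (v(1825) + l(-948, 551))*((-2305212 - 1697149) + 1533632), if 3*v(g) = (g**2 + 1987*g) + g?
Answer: -8291811435273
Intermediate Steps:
v(g) = g**2/3 + 1988*g/3 (v(g) = ((g**2 + 1987*g) + g)/3 = (g**2 + 1988*g)/3 = g**2/3 + 1988*g/3)
l(Z, h) = -1677 + 1889*h
(v(1825) + l(-948, 551))*((-2305212 - 1697149) + 1533632) = ((1/3)*1825*(1988 + 1825) + (-1677 + 1889*551))*((-2305212 - 1697149) + 1533632) = ((1/3)*1825*3813 + (-1677 + 1040839))*(-4002361 + 1533632) = (2319575 + 1039162)*(-2468729) = 3358737*(-2468729) = -8291811435273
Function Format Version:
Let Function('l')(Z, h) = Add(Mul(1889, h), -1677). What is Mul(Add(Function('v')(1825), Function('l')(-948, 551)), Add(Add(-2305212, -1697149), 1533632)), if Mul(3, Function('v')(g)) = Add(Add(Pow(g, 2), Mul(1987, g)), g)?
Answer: -8291811435273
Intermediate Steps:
Function('v')(g) = Add(Mul(Rational(1, 3), Pow(g, 2)), Mul(Rational(1988, 3), g)) (Function('v')(g) = Mul(Rational(1, 3), Add(Add(Pow(g, 2), Mul(1987, g)), g)) = Mul(Rational(1, 3), Add(Pow(g, 2), Mul(1988, g))) = Add(Mul(Rational(1, 3), Pow(g, 2)), Mul(Rational(1988, 3), g)))
Function('l')(Z, h) = Add(-1677, Mul(1889, h))
Mul(Add(Function('v')(1825), Function('l')(-948, 551)), Add(Add(-2305212, -1697149), 1533632)) = Mul(Add(Mul(Rational(1, 3), 1825, Add(1988, 1825)), Add(-1677, Mul(1889, 551))), Add(Add(-2305212, -1697149), 1533632)) = Mul(Add(Mul(Rational(1, 3), 1825, 3813), Add(-1677, 1040839)), Add(-4002361, 1533632)) = Mul(Add(2319575, 1039162), -2468729) = Mul(3358737, -2468729) = -8291811435273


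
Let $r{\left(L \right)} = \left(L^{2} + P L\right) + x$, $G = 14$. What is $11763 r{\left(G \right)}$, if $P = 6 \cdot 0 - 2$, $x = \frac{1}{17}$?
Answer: $\frac{33606891}{17} \approx 1.9769 \cdot 10^{6}$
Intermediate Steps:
$x = \frac{1}{17} \approx 0.058824$
$P = -2$ ($P = 0 - 2 = -2$)
$r{\left(L \right)} = \frac{1}{17} + L^{2} - 2 L$ ($r{\left(L \right)} = \left(L^{2} - 2 L\right) + \frac{1}{17} = \frac{1}{17} + L^{2} - 2 L$)
$11763 r{\left(G \right)} = 11763 \left(\frac{1}{17} + 14^{2} - 28\right) = 11763 \left(\frac{1}{17} + 196 - 28\right) = 11763 \cdot \frac{2857}{17} = \frac{33606891}{17}$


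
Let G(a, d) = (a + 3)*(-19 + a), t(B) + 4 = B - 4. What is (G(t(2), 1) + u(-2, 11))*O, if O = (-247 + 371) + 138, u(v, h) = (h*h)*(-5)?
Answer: -138860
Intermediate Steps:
u(v, h) = -5*h² (u(v, h) = h²*(-5) = -5*h²)
t(B) = -8 + B (t(B) = -4 + (B - 4) = -4 + (-4 + B) = -8 + B)
G(a, d) = (-19 + a)*(3 + a) (G(a, d) = (3 + a)*(-19 + a) = (-19 + a)*(3 + a))
O = 262 (O = 124 + 138 = 262)
(G(t(2), 1) + u(-2, 11))*O = ((-57 + (-8 + 2)² - 16*(-8 + 2)) - 5*11²)*262 = ((-57 + (-6)² - 16*(-6)) - 5*121)*262 = ((-57 + 36 + 96) - 605)*262 = (75 - 605)*262 = -530*262 = -138860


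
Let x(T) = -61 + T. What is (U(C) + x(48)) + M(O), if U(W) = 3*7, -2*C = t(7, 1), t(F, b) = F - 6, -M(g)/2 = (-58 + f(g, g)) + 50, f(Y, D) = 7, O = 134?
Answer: 10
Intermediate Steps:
M(g) = 2 (M(g) = -2*((-58 + 7) + 50) = -2*(-51 + 50) = -2*(-1) = 2)
t(F, b) = -6 + F
C = -1/2 (C = -(-6 + 7)/2 = -1/2*1 = -1/2 ≈ -0.50000)
U(W) = 21
(U(C) + x(48)) + M(O) = (21 + (-61 + 48)) + 2 = (21 - 13) + 2 = 8 + 2 = 10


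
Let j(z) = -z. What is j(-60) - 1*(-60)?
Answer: 120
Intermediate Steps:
j(-60) - 1*(-60) = -1*(-60) - 1*(-60) = 60 + 60 = 120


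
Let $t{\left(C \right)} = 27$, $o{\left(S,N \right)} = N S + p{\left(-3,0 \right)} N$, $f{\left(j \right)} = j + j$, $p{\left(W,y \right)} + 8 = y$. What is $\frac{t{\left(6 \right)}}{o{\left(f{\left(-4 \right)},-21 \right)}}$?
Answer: $\frac{9}{112} \approx 0.080357$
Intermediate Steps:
$p{\left(W,y \right)} = -8 + y$
$f{\left(j \right)} = 2 j$
$o{\left(S,N \right)} = - 8 N + N S$ ($o{\left(S,N \right)} = N S + \left(-8 + 0\right) N = N S - 8 N = - 8 N + N S$)
$\frac{t{\left(6 \right)}}{o{\left(f{\left(-4 \right)},-21 \right)}} = \frac{27}{\left(-21\right) \left(-8 + 2 \left(-4\right)\right)} = \frac{27}{\left(-21\right) \left(-8 - 8\right)} = \frac{27}{\left(-21\right) \left(-16\right)} = \frac{27}{336} = 27 \cdot \frac{1}{336} = \frac{9}{112}$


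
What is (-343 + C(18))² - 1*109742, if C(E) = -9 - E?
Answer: 27158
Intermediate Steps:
(-343 + C(18))² - 1*109742 = (-343 + (-9 - 1*18))² - 1*109742 = (-343 + (-9 - 18))² - 109742 = (-343 - 27)² - 109742 = (-370)² - 109742 = 136900 - 109742 = 27158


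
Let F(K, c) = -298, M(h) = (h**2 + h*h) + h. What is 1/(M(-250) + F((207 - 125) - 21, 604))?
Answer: 1/124452 ≈ 8.0352e-6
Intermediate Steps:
M(h) = h + 2*h**2 (M(h) = (h**2 + h**2) + h = 2*h**2 + h = h + 2*h**2)
1/(M(-250) + F((207 - 125) - 21, 604)) = 1/(-250*(1 + 2*(-250)) - 298) = 1/(-250*(1 - 500) - 298) = 1/(-250*(-499) - 298) = 1/(124750 - 298) = 1/124452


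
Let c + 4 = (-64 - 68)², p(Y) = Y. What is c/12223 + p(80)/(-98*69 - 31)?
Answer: 117356220/83030839 ≈ 1.4134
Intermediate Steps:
c = 17420 (c = -4 + (-64 - 68)² = -4 + (-132)² = -4 + 17424 = 17420)
c/12223 + p(80)/(-98*69 - 31) = 17420/12223 + 80/(-98*69 - 31) = 17420*(1/12223) + 80/(-6762 - 31) = 17420/12223 + 80/(-6793) = 17420/12223 + 80*(-1/6793) = 17420/12223 - 80/6793 = 117356220/83030839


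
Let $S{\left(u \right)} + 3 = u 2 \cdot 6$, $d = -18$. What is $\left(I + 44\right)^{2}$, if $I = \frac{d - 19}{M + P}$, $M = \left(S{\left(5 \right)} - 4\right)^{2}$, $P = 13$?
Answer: $\frac{15408505161}{7963684} \approx 1934.8$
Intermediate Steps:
$S{\left(u \right)} = -3 + 12 u$ ($S{\left(u \right)} = -3 + u 2 \cdot 6 = -3 + 2 u 6 = -3 + 12 u$)
$M = 2809$ ($M = \left(\left(-3 + 12 \cdot 5\right) - 4\right)^{2} = \left(\left(-3 + 60\right) - 4\right)^{2} = \left(57 - 4\right)^{2} = 53^{2} = 2809$)
$I = - \frac{37}{2822}$ ($I = \frac{-18 - 19}{2809 + 13} = - \frac{37}{2822} \approx -0.013111$)
$\left(I + 44\right)^{2} = \left(- \frac{37}{2822} + 44\right)^{2} = \left(\frac{124131}{2822}\right)^{2} = \frac{15408505161}{7963684}$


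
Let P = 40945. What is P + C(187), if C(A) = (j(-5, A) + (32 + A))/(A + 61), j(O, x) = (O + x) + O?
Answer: 2538689/62 ≈ 40947.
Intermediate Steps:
j(O, x) = x + 2*O
C(A) = (22 + 2*A)/(61 + A) (C(A) = ((A + 2*(-5)) + (32 + A))/(A + 61) = ((A - 10) + (32 + A))/(61 + A) = ((-10 + A) + (32 + A))/(61 + A) = (22 + 2*A)/(61 + A))
P + C(187) = 40945 + 2*(11 + 187)/(61 + 187) = 40945 + 2*198/248 = 40945 + 2*(1/248)*198 = 40945 + 99/62 = 2538689/62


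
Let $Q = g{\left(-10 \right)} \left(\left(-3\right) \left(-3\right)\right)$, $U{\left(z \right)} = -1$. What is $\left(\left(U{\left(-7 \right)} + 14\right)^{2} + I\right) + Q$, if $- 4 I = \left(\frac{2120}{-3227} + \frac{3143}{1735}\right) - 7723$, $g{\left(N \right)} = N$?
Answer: $\frac{22501325347}{11197690} \approx 2009.5$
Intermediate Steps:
$Q = -90$ ($Q = - 10 \left(\left(-3\right) \left(-3\right)\right) = \left(-10\right) 9 = -90$)
$I = \frac{21616707837}{11197690}$ ($I = - \frac{\left(\frac{2120}{-3227} + \frac{3143}{1735}\right) - 7723}{4} = - \frac{\left(2120 \left(- \frac{1}{3227}\right) + 3143 \cdot \frac{1}{1735}\right) - 7723}{4} = - \frac{\left(- \frac{2120}{3227} + \frac{3143}{1735}\right) - 7723}{4} = - \frac{\frac{6464261}{5598845} - 7723}{4} = \left(- \frac{1}{4}\right) \left(- \frac{43233415674}{5598845}\right) = \frac{21616707837}{11197690} \approx 1930.5$)
$\left(\left(U{\left(-7 \right)} + 14\right)^{2} + I\right) + Q = \left(\left(-1 + 14\right)^{2} + \frac{21616707837}{11197690}\right) - 90 = \left(13^{2} + \frac{21616707837}{11197690}\right) - 90 = \left(169 + \frac{21616707837}{11197690}\right) - 90 = \frac{23509117447}{11197690} - 90 = \frac{22501325347}{11197690}$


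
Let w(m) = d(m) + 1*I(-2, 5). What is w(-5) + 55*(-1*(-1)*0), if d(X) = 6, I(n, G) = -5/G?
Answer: 5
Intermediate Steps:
w(m) = 5 (w(m) = 6 + 1*(-5/5) = 6 + 1*(-5*⅕) = 6 + 1*(-1) = 6 - 1 = 5)
w(-5) + 55*(-1*(-1)*0) = 5 + 55*(-1*(-1)*0) = 5 + 55*(1*0) = 5 + 55*0 = 5 + 0 = 5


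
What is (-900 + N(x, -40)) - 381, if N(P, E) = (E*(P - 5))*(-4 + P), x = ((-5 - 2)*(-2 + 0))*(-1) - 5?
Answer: -23361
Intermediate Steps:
x = -19 (x = -7*(-2)*(-1) - 5 = 14*(-1) - 5 = -14 - 5 = -19)
N(P, E) = E*(-5 + P)*(-4 + P) (N(P, E) = (E*(-5 + P))*(-4 + P) = E*(-5 + P)*(-4 + P))
(-900 + N(x, -40)) - 381 = (-900 - 40*(20 + (-19)² - 9*(-19))) - 381 = (-900 - 40*(20 + 361 + 171)) - 381 = (-900 - 40*552) - 381 = (-900 - 22080) - 381 = -22980 - 381 = -23361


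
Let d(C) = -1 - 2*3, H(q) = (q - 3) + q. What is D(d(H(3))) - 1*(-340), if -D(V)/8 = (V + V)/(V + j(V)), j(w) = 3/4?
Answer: 8052/25 ≈ 322.08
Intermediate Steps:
j(w) = ¾ (j(w) = 3*(¼) = ¾)
H(q) = -3 + 2*q (H(q) = (-3 + q) + q = -3 + 2*q)
d(C) = -7 (d(C) = -1 - 6 = -7)
D(V) = -16*V/(¾ + V) (D(V) = -8*(V + V)/(V + ¾) = -8*2*V/(¾ + V) = -16*V/(¾ + V))
D(d(H(3))) - 1*(-340) = -64*(-7)/(3 + 4*(-7)) - 1*(-340) = -64*(-7)/(3 - 28) + 340 = -64*(-7)/(-25) + 340 = -64*(-7)*(-1/25) + 340 = -448/25 + 340 = 8052/25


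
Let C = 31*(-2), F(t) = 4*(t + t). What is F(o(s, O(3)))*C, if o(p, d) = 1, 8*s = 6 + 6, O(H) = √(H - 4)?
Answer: -496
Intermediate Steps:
O(H) = √(-4 + H)
s = 3/2 (s = (6 + 6)/8 = (⅛)*12 = 3/2 ≈ 1.5000)
F(t) = 8*t (F(t) = 4*(2*t) = 8*t)
C = -62
F(o(s, O(3)))*C = (8*1)*(-62) = 8*(-62) = -496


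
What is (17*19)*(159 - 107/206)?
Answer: 10544981/206 ≈ 51189.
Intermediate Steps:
(17*19)*(159 - 107/206) = 323*(159 - 107*1/206) = 323*(159 - 107/206) = 323*(32647/206) = 10544981/206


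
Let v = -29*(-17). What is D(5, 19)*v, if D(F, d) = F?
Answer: 2465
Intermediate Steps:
v = 493
D(5, 19)*v = 5*493 = 2465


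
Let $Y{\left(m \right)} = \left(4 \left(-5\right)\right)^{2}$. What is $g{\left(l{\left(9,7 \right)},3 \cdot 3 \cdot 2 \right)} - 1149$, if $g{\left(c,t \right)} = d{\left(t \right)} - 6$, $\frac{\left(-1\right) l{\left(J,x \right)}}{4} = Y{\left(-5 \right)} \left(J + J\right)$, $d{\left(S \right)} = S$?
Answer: $-1137$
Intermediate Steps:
$Y{\left(m \right)} = 400$ ($Y{\left(m \right)} = \left(-20\right)^{2} = 400$)
$l{\left(J,x \right)} = - 3200 J$ ($l{\left(J,x \right)} = - 4 \cdot 400 \left(J + J\right) = - 4 \cdot 400 \cdot 2 J = - 4 \cdot 800 J = - 3200 J$)
$g{\left(c,t \right)} = -6 + t$ ($g{\left(c,t \right)} = t - 6 = -6 + t$)
$g{\left(l{\left(9,7 \right)},3 \cdot 3 \cdot 2 \right)} - 1149 = \left(-6 + 3 \cdot 3 \cdot 2\right) - 1149 = \left(-6 + 9 \cdot 2\right) - 1149 = \left(-6 + 18\right) - 1149 = 12 - 1149 = -1137$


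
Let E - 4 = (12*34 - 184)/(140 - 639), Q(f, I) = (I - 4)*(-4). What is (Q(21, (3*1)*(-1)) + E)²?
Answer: 247873536/249001 ≈ 995.47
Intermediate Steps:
Q(f, I) = 16 - 4*I (Q(f, I) = (-4 + I)*(-4) = 16 - 4*I)
E = 1772/499 (E = 4 + (12*34 - 184)/(140 - 639) = 4 + (408 - 184)/(-499) = 4 + 224*(-1/499) = 4 - 224/499 = 1772/499 ≈ 3.5511)
(Q(21, (3*1)*(-1)) + E)² = ((16 - 4*3*1*(-1)) + 1772/499)² = ((16 - 12*(-1)) + 1772/499)² = ((16 - 4*(-3)) + 1772/499)² = ((16 + 12) + 1772/499)² = (28 + 1772/499)² = (15744/499)² = 247873536/249001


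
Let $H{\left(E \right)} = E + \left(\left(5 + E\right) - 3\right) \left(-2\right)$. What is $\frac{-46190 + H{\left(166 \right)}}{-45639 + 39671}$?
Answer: $\frac{5795}{746} \approx 7.7681$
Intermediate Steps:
$H{\left(E \right)} = -4 - E$ ($H{\left(E \right)} = E + \left(2 + E\right) \left(-2\right) = E - \left(4 + 2 E\right) = -4 - E$)
$\frac{-46190 + H{\left(166 \right)}}{-45639 + 39671} = \frac{-46190 - 170}{-45639 + 39671} = \frac{-46190 - 170}{-5968} = \left(-46190 - 170\right) \left(- \frac{1}{5968}\right) = \left(-46360\right) \left(- \frac{1}{5968}\right) = \frac{5795}{746}$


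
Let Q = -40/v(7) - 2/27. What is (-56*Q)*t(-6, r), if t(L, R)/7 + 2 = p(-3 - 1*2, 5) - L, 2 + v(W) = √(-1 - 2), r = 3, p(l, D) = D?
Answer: 784*(√3 - 538*I)/(3*(√3 + 2*I)) ≈ -40059.0 - 34918.0*I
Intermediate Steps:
v(W) = -2 + I*√3 (v(W) = -2 + √(-1 - 2) = -2 + √(-3) = -2 + I*√3)
t(L, R) = 21 - 7*L (t(L, R) = -14 + 7*(5 - L) = -14 + (35 - 7*L) = 21 - 7*L)
Q = -2/27 - 40/(-2 + I*√3) (Q = -40/(-2 + I*√3) - 2/27 = -2/27 - 40/(-2 + I*√3) ≈ 11.354 + 9.8974*I)
(-56*Q)*t(-6, r) = (-56*(2146/189 + 40*I*√3/7))*(21 - 7*(-6)) = (-17168/27 - 320*I*√3)*(21 + 42) = (-17168/27 - 320*I*√3)*63 = -120176/3 - 20160*I*√3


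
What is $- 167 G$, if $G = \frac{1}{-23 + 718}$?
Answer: $- \frac{167}{695} \approx -0.24029$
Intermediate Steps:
$G = \frac{1}{695} \approx 0.0014388$
$- 167 G = \left(-167\right) \frac{1}{695} = - \frac{167}{695}$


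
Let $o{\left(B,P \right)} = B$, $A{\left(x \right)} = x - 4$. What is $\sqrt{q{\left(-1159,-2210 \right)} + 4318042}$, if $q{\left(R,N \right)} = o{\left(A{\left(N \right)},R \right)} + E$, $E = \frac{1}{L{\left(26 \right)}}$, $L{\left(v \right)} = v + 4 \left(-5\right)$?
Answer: $\frac{\sqrt{155369814}}{6} \approx 2077.5$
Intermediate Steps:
$A{\left(x \right)} = -4 + x$ ($A{\left(x \right)} = x - 4 = -4 + x$)
$L{\left(v \right)} = -20 + v$ ($L{\left(v \right)} = v - 20 = -20 + v$)
$E = \frac{1}{6}$ ($E = \frac{1}{-20 + 26} = \frac{1}{6} \approx 0.16667$)
$q{\left(R,N \right)} = - \frac{23}{6} + N$ ($q{\left(R,N \right)} = \left(-4 + N\right) + \frac{1}{6} = - \frac{23}{6} + N$)
$\sqrt{q{\left(-1159,-2210 \right)} + 4318042} = \sqrt{\left(- \frac{23}{6} - 2210\right) + 4318042} = \sqrt{- \frac{13283}{6} + 4318042} = \sqrt{\frac{25894969}{6}} = \frac{\sqrt{155369814}}{6}$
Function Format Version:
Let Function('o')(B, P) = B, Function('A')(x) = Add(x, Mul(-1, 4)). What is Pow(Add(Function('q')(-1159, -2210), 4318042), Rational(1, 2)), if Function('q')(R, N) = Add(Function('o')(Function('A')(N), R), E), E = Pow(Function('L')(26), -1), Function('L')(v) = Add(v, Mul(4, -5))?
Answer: Mul(Rational(1, 6), Pow(155369814, Rational(1, 2))) ≈ 2077.5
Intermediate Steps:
Function('A')(x) = Add(-4, x) (Function('A')(x) = Add(x, -4) = Add(-4, x))
Function('L')(v) = Add(-20, v) (Function('L')(v) = Add(v, -20) = Add(-20, v))
E = Rational(1, 6) (E = Pow(Add(-20, 26), -1) = Pow(6, -1) = Rational(1, 6) ≈ 0.16667)
Function('q')(R, N) = Add(Rational(-23, 6), N) (Function('q')(R, N) = Add(Add(-4, N), Rational(1, 6)) = Add(Rational(-23, 6), N))
Pow(Add(Function('q')(-1159, -2210), 4318042), Rational(1, 2)) = Pow(Add(Add(Rational(-23, 6), -2210), 4318042), Rational(1, 2)) = Pow(Add(Rational(-13283, 6), 4318042), Rational(1, 2)) = Pow(Rational(25894969, 6), Rational(1, 2)) = Mul(Rational(1, 6), Pow(155369814, Rational(1, 2)))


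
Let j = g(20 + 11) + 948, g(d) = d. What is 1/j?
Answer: 1/979 ≈ 0.0010215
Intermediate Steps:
j = 979 (j = (20 + 11) + 948 = 31 + 948 = 979)
1/j = 1/979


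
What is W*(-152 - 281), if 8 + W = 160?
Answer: -65816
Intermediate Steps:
W = 152 (W = -8 + 160 = 152)
W*(-152 - 281) = 152*(-152 - 281) = 152*(-433) = -65816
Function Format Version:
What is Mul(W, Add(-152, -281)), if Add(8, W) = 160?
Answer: -65816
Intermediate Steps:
W = 152 (W = Add(-8, 160) = 152)
Mul(W, Add(-152, -281)) = Mul(152, Add(-152, -281)) = Mul(152, -433) = -65816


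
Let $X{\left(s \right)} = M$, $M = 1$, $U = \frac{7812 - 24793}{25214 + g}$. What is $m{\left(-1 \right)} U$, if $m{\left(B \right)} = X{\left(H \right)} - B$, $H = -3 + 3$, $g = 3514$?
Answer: $- \frac{16981}{14364} \approx -1.1822$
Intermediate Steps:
$U = - \frac{16981}{28728}$ ($U = \frac{7812 - 24793}{25214 + 3514} = - \frac{16981}{28728} \approx -0.5911$)
$H = 0$
$X{\left(s \right)} = 1$
$m{\left(B \right)} = 1 - B$
$m{\left(-1 \right)} U = \left(1 - -1\right) \left(- \frac{16981}{28728}\right) = \left(1 + 1\right) \left(- \frac{16981}{28728}\right) = 2 \left(- \frac{16981}{28728}\right) = - \frac{16981}{14364}$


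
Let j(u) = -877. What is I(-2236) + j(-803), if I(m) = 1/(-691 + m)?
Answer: -2566980/2927 ≈ -877.00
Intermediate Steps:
I(-2236) + j(-803) = 1/(-691 - 2236) - 877 = 1/(-2927) - 877 = -1/2927 - 877 = -2566980/2927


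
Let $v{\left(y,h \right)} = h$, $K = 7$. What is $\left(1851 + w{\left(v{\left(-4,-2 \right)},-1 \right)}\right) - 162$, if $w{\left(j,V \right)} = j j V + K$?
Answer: $1692$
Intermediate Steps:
$w{\left(j,V \right)} = 7 + V j^{2}$ ($w{\left(j,V \right)} = j j V + 7 = j^{2} V + 7 = V j^{2} + 7 = 7 + V j^{2}$)
$\left(1851 + w{\left(v{\left(-4,-2 \right)},-1 \right)}\right) - 162 = \left(1851 + \left(7 - \left(-2\right)^{2}\right)\right) - 162 = \left(1851 + \left(7 - 4\right)\right) - 162 = \left(1851 + 3\right) - 162 = 1854 - 162 = 1692$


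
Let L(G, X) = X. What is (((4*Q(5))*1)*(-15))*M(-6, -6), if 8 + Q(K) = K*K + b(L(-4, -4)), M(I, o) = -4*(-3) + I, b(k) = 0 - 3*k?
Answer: -10440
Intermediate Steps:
b(k) = -3*k
M(I, o) = 12 + I
Q(K) = 4 + K² (Q(K) = -8 + (K*K - 3*(-4)) = -8 + (K² + 12) = -8 + (12 + K²) = 4 + K²)
(((4*Q(5))*1)*(-15))*M(-6, -6) = (((4*(4 + 5²))*1)*(-15))*(12 - 6) = (((4*(4 + 25))*1)*(-15))*6 = (((4*29)*1)*(-15))*6 = ((116*1)*(-15))*6 = (116*(-15))*6 = -1740*6 = -10440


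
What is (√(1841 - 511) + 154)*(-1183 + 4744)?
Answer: 548394 + 3561*√1330 ≈ 6.7826e+5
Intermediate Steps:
(√(1841 - 511) + 154)*(-1183 + 4744) = (√1330 + 154)*3561 = (154 + √1330)*3561 = 548394 + 3561*√1330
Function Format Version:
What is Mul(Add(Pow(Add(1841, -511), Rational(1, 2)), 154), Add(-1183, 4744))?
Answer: Add(548394, Mul(3561, Pow(1330, Rational(1, 2)))) ≈ 6.7826e+5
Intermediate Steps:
Mul(Add(Pow(Add(1841, -511), Rational(1, 2)), 154), Add(-1183, 4744)) = Mul(Add(Pow(1330, Rational(1, 2)), 154), 3561) = Mul(Add(154, Pow(1330, Rational(1, 2))), 3561) = Add(548394, Mul(3561, Pow(1330, Rational(1, 2))))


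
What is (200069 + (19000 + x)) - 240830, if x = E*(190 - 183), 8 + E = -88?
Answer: -22433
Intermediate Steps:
E = -96 (E = -8 - 88 = -96)
x = -672 (x = -96*(190 - 183) = -96*7 = -672)
(200069 + (19000 + x)) - 240830 = (200069 + (19000 - 672)) - 240830 = (200069 + 18328) - 240830 = 218397 - 240830 = -22433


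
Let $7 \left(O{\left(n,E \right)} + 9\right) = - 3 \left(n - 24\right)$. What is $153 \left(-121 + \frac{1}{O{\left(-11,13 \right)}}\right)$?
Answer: $- \frac{36975}{2} \approx -18488.0$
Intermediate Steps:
$O{\left(n,E \right)} = \frac{9}{7} - \frac{3 n}{7}$ ($O{\left(n,E \right)} = -9 + \frac{\left(-3\right) \left(n - 24\right)}{7} = -9 + \frac{\left(-3\right) \left(-24 + n\right)}{7} = -9 + \frac{72 - 3 n}{7} = -9 - \left(- \frac{72}{7} + \frac{3 n}{7}\right) = \frac{9}{7} - \frac{3 n}{7}$)
$153 \left(-121 + \frac{1}{O{\left(-11,13 \right)}}\right) = 153 \left(-121 + \frac{1}{\frac{9}{7} - - \frac{33}{7}}\right) = 153 \left(-121 + \frac{1}{\frac{9}{7} + \frac{33}{7}}\right) = 153 \left(-121 + \frac{1}{6}\right) = 153 \left(- \frac{725}{6}\right) = - \frac{36975}{2}$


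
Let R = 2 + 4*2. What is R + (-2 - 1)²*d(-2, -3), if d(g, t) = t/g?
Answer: 47/2 ≈ 23.500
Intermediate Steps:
R = 10 (R = 2 + 8 = 10)
R + (-2 - 1)²*d(-2, -3) = 10 + (-2 - 1)²*(-3/(-2)) = 10 + (-3)²*(-3*(-½)) = 10 + 9*(3/2) = 10 + 27/2 = 47/2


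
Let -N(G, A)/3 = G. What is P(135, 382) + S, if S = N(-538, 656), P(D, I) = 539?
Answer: 2153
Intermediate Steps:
N(G, A) = -3*G
S = 1614 (S = -3*(-538) = 1614)
P(135, 382) + S = 539 + 1614 = 2153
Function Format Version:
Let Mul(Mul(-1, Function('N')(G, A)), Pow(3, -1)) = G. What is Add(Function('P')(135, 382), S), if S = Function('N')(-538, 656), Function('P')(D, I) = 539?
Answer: 2153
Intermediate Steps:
Function('N')(G, A) = Mul(-3, G)
S = 1614 (S = Mul(-3, -538) = 1614)
Add(Function('P')(135, 382), S) = Add(539, 1614) = 2153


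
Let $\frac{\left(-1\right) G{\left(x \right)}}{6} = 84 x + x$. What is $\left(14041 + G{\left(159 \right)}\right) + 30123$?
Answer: $-36926$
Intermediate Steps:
$G{\left(x \right)} = - 510 x$ ($G{\left(x \right)} = - 6 \left(84 x + x\right) = - 6 \cdot 85 x = - 510 x$)
$\left(14041 + G{\left(159 \right)}\right) + 30123 = \left(14041 - 81090\right) + 30123 = -67049 + 30123 = -36926$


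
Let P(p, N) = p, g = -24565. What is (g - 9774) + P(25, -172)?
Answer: -34314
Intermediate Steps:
(g - 9774) + P(25, -172) = (-24565 - 9774) + 25 = -34339 + 25 = -34314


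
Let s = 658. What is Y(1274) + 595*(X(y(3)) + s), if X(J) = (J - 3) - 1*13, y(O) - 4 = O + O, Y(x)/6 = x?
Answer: 395584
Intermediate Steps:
Y(x) = 6*x
y(O) = 4 + 2*O (y(O) = 4 + (O + O) = 4 + 2*O)
X(J) = -16 + J (X(J) = (-3 + J) - 13 = -16 + J)
Y(1274) + 595*(X(y(3)) + s) = 6*1274 + 595*((-16 + (4 + 2*3)) + 658) = 7644 + 595*((-16 + (4 + 6)) + 658) = 7644 + 595*((-16 + 10) + 658) = 7644 + 595*(-6 + 658) = 7644 + 595*652 = 7644 + 387940 = 395584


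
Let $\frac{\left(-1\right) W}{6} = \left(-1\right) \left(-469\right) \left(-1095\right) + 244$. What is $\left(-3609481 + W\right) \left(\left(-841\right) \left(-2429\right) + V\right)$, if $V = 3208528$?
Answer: $-2781176252955$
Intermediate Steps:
$W = 3079866$ ($W = - 6 \left(\left(-1\right) \left(-469\right) \left(-1095\right) + 244\right) = - 6 \left(469 \left(-1095\right) + 244\right) = - 6 \left(-513555 + 244\right) = \left(-6\right) \left(-513311\right) = 3079866$)
$\left(-3609481 + W\right) \left(\left(-841\right) \left(-2429\right) + V\right) = \left(-3609481 + 3079866\right) \left(\left(-841\right) \left(-2429\right) + 3208528\right) = - 529615 \left(2042789 + 3208528\right) = \left(-529615\right) 5251317 = -2781176252955$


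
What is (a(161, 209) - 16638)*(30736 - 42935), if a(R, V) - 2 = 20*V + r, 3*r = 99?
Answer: 151548177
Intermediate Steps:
r = 33 (r = (⅓)*99 = 33)
a(R, V) = 35 + 20*V (a(R, V) = 2 + (20*V + 33) = 2 + (33 + 20*V) = 35 + 20*V)
(a(161, 209) - 16638)*(30736 - 42935) = ((35 + 20*209) - 16638)*(30736 - 42935) = ((35 + 4180) - 16638)*(-12199) = (4215 - 16638)*(-12199) = -12423*(-12199) = 151548177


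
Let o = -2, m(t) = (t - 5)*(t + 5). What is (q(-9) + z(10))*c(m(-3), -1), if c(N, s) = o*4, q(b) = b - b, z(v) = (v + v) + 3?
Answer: -184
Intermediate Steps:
z(v) = 3 + 2*v (z(v) = 2*v + 3 = 3 + 2*v)
m(t) = (-5 + t)*(5 + t)
q(b) = 0
c(N, s) = -8 (c(N, s) = -2*4 = -8)
(q(-9) + z(10))*c(m(-3), -1) = (0 + (3 + 2*10))*(-8) = (0 + (3 + 20))*(-8) = (0 + 23)*(-8) = 23*(-8) = -184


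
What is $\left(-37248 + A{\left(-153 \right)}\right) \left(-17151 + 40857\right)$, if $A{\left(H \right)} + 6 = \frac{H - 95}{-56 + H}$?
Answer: $- \frac{184571075628}{209} \approx -8.8312 \cdot 10^{8}$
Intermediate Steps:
$A{\left(H \right)} = -6 + \frac{-95 + H}{-56 + H}$ ($A{\left(H \right)} = -6 + \frac{H - 95}{-56 + H} = -6 + \frac{-95 + H}{-56 + H}$)
$\left(-37248 + A{\left(-153 \right)}\right) \left(-17151 + 40857\right) = \left(-37248 + \frac{241 - -765}{-56 - 153}\right) \left(-17151 + 40857\right) = \left(-37248 + \frac{241 + 765}{-209}\right) 23706 = \left(-37248 - \frac{1006}{209}\right) 23706 = \left(- \frac{7785838}{209}\right) 23706 = - \frac{184571075628}{209}$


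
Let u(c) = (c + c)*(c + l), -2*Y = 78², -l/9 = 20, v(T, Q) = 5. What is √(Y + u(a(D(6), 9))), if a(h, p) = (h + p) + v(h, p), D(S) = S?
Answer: I*√9442 ≈ 97.17*I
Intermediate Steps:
l = -180 (l = -9*20 = -180)
Y = -3042 (Y = -½*78² = -½*6084 = -3042)
a(h, p) = 5 + h + p (a(h, p) = (h + p) + 5 = 5 + h + p)
u(c) = 2*c*(-180 + c) (u(c) = (c + c)*(c - 180) = (2*c)*(-180 + c) = 2*c*(-180 + c))
√(Y + u(a(D(6), 9))) = √(-3042 + 2*(5 + 6 + 9)*(-180 + (5 + 6 + 9))) = √(-3042 + 2*20*(-180 + 20)) = √(-3042 + 2*20*(-160)) = √(-3042 - 6400) = √(-9442) = I*√9442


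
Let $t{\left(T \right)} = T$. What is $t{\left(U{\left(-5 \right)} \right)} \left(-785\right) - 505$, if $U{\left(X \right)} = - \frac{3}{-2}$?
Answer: $- \frac{3365}{2} \approx -1682.5$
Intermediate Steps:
$U{\left(X \right)} = \frac{3}{2}$ ($U{\left(X \right)} = \left(-3\right) \left(- \frac{1}{2}\right) = \frac{3}{2}$)
$t{\left(U{\left(-5 \right)} \right)} \left(-785\right) - 505 = \frac{3}{2} \left(-785\right) - 505 = - \frac{2355}{2} - 505 = - \frac{3365}{2}$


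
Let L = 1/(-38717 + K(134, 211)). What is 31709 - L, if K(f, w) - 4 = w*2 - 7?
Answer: 1214391283/38298 ≈ 31709.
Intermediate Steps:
K(f, w) = -3 + 2*w (K(f, w) = 4 + (w*2 - 7) = 4 + (2*w - 7) = 4 + (-7 + 2*w) = -3 + 2*w)
L = -1/38298 (L = 1/(-38717 + (-3 + 2*211)) = 1/(-38717 + (-3 + 422)) = 1/(-38717 + 419) = 1/(-38298) = -1/38298 ≈ -2.6111e-5)
31709 - L = 31709 - 1*(-1/38298) = 31709 + 1/38298 = 1214391283/38298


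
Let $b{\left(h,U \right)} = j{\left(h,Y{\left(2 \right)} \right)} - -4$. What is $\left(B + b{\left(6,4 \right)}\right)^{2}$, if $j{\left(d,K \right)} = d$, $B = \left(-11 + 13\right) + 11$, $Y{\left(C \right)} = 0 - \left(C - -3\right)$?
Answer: $529$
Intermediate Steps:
$Y{\left(C \right)} = -3 - C$ ($Y{\left(C \right)} = 0 - \left(C + 3\right) = 0 - \left(3 + C\right) = -3 - C$)
$B = 13$ ($B = 2 + 11 = 13$)
$b{\left(h,U \right)} = 4 + h$ ($b{\left(h,U \right)} = h - -4 = h + 4 = 4 + h$)
$\left(B + b{\left(6,4 \right)}\right)^{2} = \left(13 + \left(4 + 6\right)\right)^{2} = \left(13 + 10\right)^{2} = 23^{2} = 529$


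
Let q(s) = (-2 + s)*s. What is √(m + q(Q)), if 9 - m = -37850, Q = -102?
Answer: √48467 ≈ 220.15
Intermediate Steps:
m = 37859 (m = 9 - 1*(-37850) = 9 + 37850 = 37859)
q(s) = s*(-2 + s)
√(m + q(Q)) = √(37859 - 102*(-2 - 102)) = √(37859 - 102*(-104)) = √(37859 + 10608) = √48467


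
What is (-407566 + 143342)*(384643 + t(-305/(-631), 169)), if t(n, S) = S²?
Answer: -109178413696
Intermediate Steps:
(-407566 + 143342)*(384643 + t(-305/(-631), 169)) = (-407566 + 143342)*(384643 + 169²) = -264224*(384643 + 28561) = -264224*413204 = -109178413696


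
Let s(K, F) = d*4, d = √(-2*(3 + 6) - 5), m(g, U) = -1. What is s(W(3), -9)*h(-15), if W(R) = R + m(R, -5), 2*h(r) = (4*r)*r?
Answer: 1800*I*√23 ≈ 8632.5*I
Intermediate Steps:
h(r) = 2*r² (h(r) = ((4*r)*r)/2 = (4*r²)/2 = 2*r²)
d = I*√23 (d = √(-2*9 - 5) = √(-18 - 5) = √(-23) = I*√23 ≈ 4.7958*I)
W(R) = -1 + R (W(R) = R - 1 = -1 + R)
s(K, F) = 4*I*√23 (s(K, F) = (I*√23)*4 = 4*I*√23)
s(W(3), -9)*h(-15) = (4*I*√23)*(2*(-15)²) = (4*I*√23)*(2*225) = (4*I*√23)*450 = 1800*I*√23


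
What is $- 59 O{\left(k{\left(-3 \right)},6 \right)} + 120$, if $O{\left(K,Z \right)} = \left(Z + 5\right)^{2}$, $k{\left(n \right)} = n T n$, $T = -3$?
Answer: $-7019$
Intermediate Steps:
$k{\left(n \right)} = - 3 n^{2}$ ($k{\left(n \right)} = n \left(-3\right) n = - 3 n n = - 3 n^{2}$)
$O{\left(K,Z \right)} = \left(5 + Z\right)^{2}$
$- 59 O{\left(k{\left(-3 \right)},6 \right)} + 120 = - 59 \left(5 + 6\right)^{2} + 120 = - 59 \cdot 11^{2} + 120 = \left(-59\right) 121 + 120 = -7139 + 120 = -7019$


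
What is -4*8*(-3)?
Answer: 96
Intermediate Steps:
-4*8*(-3) = -32*(-3) = 96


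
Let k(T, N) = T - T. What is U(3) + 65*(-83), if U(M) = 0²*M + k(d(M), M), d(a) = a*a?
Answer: -5395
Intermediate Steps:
d(a) = a²
k(T, N) = 0
U(M) = 0 (U(M) = 0²*M + 0 = 0*M + 0 = 0 + 0 = 0)
U(3) + 65*(-83) = 0 + 65*(-83) = 0 - 5395 = -5395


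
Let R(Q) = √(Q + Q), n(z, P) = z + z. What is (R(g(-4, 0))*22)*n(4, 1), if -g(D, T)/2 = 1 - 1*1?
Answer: 0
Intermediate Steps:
n(z, P) = 2*z
g(D, T) = 0 (g(D, T) = -2*(1 - 1*1) = -2*(1 - 1) = -2*0 = 0)
R(Q) = √2*√Q (R(Q) = √(2*Q) = √2*√Q)
(R(g(-4, 0))*22)*n(4, 1) = ((√2*√0)*22)*(2*4) = ((√2*0)*22)*8 = (0*22)*8 = 0*8 = 0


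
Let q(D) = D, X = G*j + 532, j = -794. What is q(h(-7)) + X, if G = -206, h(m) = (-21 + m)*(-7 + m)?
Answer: 164488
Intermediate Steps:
X = 164096 (X = -206*(-794) + 532 = 163564 + 532 = 164096)
q(h(-7)) + X = (147 + (-7)² - 28*(-7)) + 164096 = (147 + 49 + 196) + 164096 = 392 + 164096 = 164488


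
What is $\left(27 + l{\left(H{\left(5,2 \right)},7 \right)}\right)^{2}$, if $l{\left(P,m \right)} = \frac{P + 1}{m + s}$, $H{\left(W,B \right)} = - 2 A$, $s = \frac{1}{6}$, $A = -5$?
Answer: $\frac{1505529}{1849} \approx 814.24$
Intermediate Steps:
$s = \frac{1}{6} \approx 0.16667$
$H{\left(W,B \right)} = 10$ ($H{\left(W,B \right)} = \left(-2\right) \left(-5\right) = 10$)
$l{\left(P,m \right)} = \frac{1 + P}{\frac{1}{6} + m}$ ($l{\left(P,m \right)} = \frac{P + 1}{m + \frac{1}{6}} = \frac{1 + P}{\frac{1}{6} + m}$)
$\left(27 + l{\left(H{\left(5,2 \right)},7 \right)}\right)^{2} = \left(27 + \frac{6 \left(1 + 10\right)}{1 + 6 \cdot 7}\right)^{2} = \left(27 + 6 \frac{1}{1 + 42} \cdot 11\right)^{2} = \left(27 + 6 \cdot \frac{1}{43} \cdot 11\right)^{2} = \left(27 + \frac{66}{43}\right)^{2} = \left(\frac{1227}{43}\right)^{2} = \frac{1505529}{1849}$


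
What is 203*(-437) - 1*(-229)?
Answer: -88482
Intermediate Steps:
203*(-437) - 1*(-229) = -88711 + 229 = -88482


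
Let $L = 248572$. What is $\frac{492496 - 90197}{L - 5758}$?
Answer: $\frac{402299}{242814} \approx 1.6568$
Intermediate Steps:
$\frac{492496 - 90197}{L - 5758} = \frac{492496 - 90197}{248572 - 5758} = \frac{402299}{242814}$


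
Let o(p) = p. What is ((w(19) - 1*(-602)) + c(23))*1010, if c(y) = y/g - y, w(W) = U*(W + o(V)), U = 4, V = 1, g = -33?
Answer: 21941240/33 ≈ 6.6489e+5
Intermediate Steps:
w(W) = 4 + 4*W (w(W) = 4*(W + 1) = 4*(1 + W) = 4 + 4*W)
c(y) = -34*y/33 (c(y) = y/(-33) - y = y*(-1/33) - y = -y/33 - y = -34*y/33)
((w(19) - 1*(-602)) + c(23))*1010 = (((4 + 4*19) - 1*(-602)) - 34/33*23)*1010 = (((4 + 76) + 602) - 782/33)*1010 = ((80 + 602) - 782/33)*1010 = (682 - 782/33)*1010 = (21724/33)*1010 = 21941240/33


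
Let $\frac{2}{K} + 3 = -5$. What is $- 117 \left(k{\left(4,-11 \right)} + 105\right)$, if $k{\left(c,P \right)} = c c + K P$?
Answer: $- \frac{57915}{4} \approx -14479.0$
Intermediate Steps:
$K = - \frac{1}{4}$ ($K = \frac{2}{-3 - 5} = \frac{2}{-8} = 2 \left(- \frac{1}{8}\right) = - \frac{1}{4} \approx -0.25$)
$k{\left(c,P \right)} = c^{2} - \frac{P}{4}$ ($k{\left(c,P \right)} = c c - \frac{P}{4} = c^{2} - \frac{P}{4}$)
$- 117 \left(k{\left(4,-11 \right)} + 105\right) = - 117 \left(\left(4^{2} - - \frac{11}{4}\right) + 105\right) = - 117 \left(\left(16 + \frac{11}{4}\right) + 105\right) = - 117 \left(\frac{75}{4} + 105\right) = \left(-117\right) \frac{495}{4} = - \frac{57915}{4}$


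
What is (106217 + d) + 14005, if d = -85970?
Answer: 34252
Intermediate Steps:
(106217 + d) + 14005 = (106217 - 85970) + 14005 = 20247 + 14005 = 34252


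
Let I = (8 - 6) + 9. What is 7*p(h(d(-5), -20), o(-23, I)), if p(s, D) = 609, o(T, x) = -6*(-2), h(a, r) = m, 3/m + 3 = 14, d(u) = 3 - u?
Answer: 4263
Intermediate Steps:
I = 11 (I = 2 + 9 = 11)
m = 3/11 (m = 3/(-3 + 14) = 3/11 ≈ 0.27273)
h(a, r) = 3/11
o(T, x) = 12
7*p(h(d(-5), -20), o(-23, I)) = 7*609 = 4263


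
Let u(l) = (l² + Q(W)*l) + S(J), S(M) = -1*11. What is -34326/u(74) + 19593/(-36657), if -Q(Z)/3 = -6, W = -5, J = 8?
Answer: -154606867/27684181 ≈ -5.5847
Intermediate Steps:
Q(Z) = 18 (Q(Z) = -3*(-6) = 18)
S(M) = -11
u(l) = -11 + l² + 18*l (u(l) = (l² + 18*l) - 11 = -11 + l² + 18*l)
-34326/u(74) + 19593/(-36657) = -34326/(-11 + 74² + 18*74) + 19593/(-36657) = -34326/(-11 + 5476 + 1332) + 19593*(-1/36657) = -34326/6797 - 2177/4073 = -154606867/27684181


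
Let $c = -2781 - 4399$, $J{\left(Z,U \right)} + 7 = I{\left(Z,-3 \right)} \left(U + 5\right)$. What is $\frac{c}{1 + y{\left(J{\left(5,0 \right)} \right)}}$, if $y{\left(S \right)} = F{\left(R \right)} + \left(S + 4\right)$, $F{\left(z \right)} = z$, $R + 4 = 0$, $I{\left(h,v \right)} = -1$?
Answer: $\frac{7180}{11} \approx 652.73$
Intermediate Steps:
$R = -4$ ($R = -4 + 0 = -4$)
$J{\left(Z,U \right)} = -12 - U$ ($J{\left(Z,U \right)} = -7 - \left(U + 5\right) = -7 - \left(5 + U\right) = -12 - U$)
$c = -7180$ ($c = -2781 - 4399 = -7180$)
$y{\left(S \right)} = S$ ($y{\left(S \right)} = -4 + \left(S + 4\right) = -4 + \left(4 + S\right) = S$)
$\frac{c}{1 + y{\left(J{\left(5,0 \right)} \right)}} = \frac{1}{1 - 12} \left(-7180\right) = \frac{1}{-11} \left(-7180\right) = \left(- \frac{1}{11}\right) \left(-7180\right) = \frac{7180}{11}$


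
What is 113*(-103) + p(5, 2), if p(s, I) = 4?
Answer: -11635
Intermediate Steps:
113*(-103) + p(5, 2) = 113*(-103) + 4 = -11639 + 4 = -11635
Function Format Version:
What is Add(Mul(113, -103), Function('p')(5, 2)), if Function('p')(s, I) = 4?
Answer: -11635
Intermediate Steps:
Add(Mul(113, -103), Function('p')(5, 2)) = Add(Mul(113, -103), 4) = Add(-11639, 4) = -11635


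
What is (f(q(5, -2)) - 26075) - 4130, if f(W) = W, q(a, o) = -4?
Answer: -30209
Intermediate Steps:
(f(q(5, -2)) - 26075) - 4130 = (-4 - 26075) - 4130 = -26079 - 4130 = -30209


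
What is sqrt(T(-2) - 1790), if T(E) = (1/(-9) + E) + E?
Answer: I*sqrt(16147)/3 ≈ 42.357*I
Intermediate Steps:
T(E) = -1/9 + 2*E (T(E) = (-1/9 + E) + E = -1/9 + 2*E)
sqrt(T(-2) - 1790) = sqrt((-1/9 + 2*(-2)) - 1790) = sqrt((-1/9 - 4) - 1790) = sqrt(-37/9 - 1790) = sqrt(-16147/9) = I*sqrt(16147)/3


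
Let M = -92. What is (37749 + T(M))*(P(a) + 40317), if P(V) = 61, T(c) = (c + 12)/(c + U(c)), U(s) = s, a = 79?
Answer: 35057673586/23 ≈ 1.5242e+9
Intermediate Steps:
T(c) = (12 + c)/(2*c) (T(c) = (c + 12)/(c + c) = (12 + c)/((2*c)) = (12 + c)*(1/(2*c)) = (12 + c)/(2*c))
(37749 + T(M))*(P(a) + 40317) = (37749 + (½)*(12 - 92)/(-92))*(61 + 40317) = (37749 + (½)*(-1/92)*(-80))*40378 = (37749 + 10/23)*40378 = (868237/23)*40378 = 35057673586/23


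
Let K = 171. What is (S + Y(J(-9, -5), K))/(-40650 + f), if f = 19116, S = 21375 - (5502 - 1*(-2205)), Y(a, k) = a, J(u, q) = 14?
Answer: -6841/10767 ≈ -0.63537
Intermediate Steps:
S = 13668 (S = 21375 - (5502 + 2205) = 21375 - 1*7707 = 21375 - 7707 = 13668)
(S + Y(J(-9, -5), K))/(-40650 + f) = (13668 + 14)/(-40650 + 19116) = 13682/(-21534) = 13682*(-1/21534) = -6841/10767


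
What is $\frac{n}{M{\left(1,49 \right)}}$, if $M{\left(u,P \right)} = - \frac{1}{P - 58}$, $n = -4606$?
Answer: $-41454$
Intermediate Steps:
$M{\left(u,P \right)} = - \frac{1}{-58 + P}$
$\frac{n}{M{\left(1,49 \right)}} = - \frac{4606}{\left(-1\right) \frac{1}{-58 + 49}} = - \frac{4606}{\left(-1\right) \frac{1}{-9}} = - \frac{4606}{\left(-1\right) \left(- \frac{1}{9}\right)} = - 4606 \frac{1}{\frac{1}{9}} = \left(-4606\right) 9 = -41454$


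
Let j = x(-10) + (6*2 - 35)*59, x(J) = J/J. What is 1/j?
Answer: -1/1356 ≈ -0.00073746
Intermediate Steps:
x(J) = 1
j = -1356 (j = 1 + (6*2 - 35)*59 = 1 + (12 - 35)*59 = 1 - 23*59 = 1 - 1357 = -1356)
1/j = 1/(-1356) = -1/1356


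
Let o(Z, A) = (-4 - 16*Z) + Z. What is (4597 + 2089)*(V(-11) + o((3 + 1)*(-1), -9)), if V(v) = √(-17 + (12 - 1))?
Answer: 374416 + 6686*I*√6 ≈ 3.7442e+5 + 16377.0*I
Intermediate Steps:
o(Z, A) = -4 - 15*Z
V(v) = I*√6 (V(v) = √(-17 + 11) = √(-6) = I*√6)
(4597 + 2089)*(V(-11) + o((3 + 1)*(-1), -9)) = (4597 + 2089)*(I*√6 + (-4 - 15*(3 + 1)*(-1))) = 6686*(I*√6 + (-4 - 60*(-1))) = 6686*(I*√6 + (-4 - 15*(-4))) = 6686*(I*√6 + (-4 + 60)) = 6686*(I*√6 + 56) = 6686*(56 + I*√6) = 374416 + 6686*I*√6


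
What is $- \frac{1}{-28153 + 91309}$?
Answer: $- \frac{1}{63156} \approx -1.5834 \cdot 10^{-5}$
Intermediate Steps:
$- \frac{1}{-28153 + 91309} = - \frac{1}{63156}$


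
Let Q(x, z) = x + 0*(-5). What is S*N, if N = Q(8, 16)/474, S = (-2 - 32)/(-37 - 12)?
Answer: 136/11613 ≈ 0.011711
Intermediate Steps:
Q(x, z) = x (Q(x, z) = x + 0 = x)
S = 34/49 (S = -34/(-49) = -34*(-1/49) = 34/49 ≈ 0.69388)
N = 4/237 (N = 8/474 = 8*(1/474) = 4/237 ≈ 0.016878)
S*N = (34/49)*(4/237) = 136/11613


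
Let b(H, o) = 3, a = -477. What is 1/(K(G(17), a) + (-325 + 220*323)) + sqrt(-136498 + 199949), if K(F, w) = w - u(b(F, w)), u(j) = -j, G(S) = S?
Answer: 1/70261 + sqrt(63451) ≈ 251.89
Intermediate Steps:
K(F, w) = 3 + w (K(F, w) = w - (-1)*3 = w - 1*(-3) = w + 3 = 3 + w)
1/(K(G(17), a) + (-325 + 220*323)) + sqrt(-136498 + 199949) = 1/((3 - 477) + (-325 + 220*323)) + sqrt(-136498 + 199949) = 1/(-474 + (-325 + 71060)) + sqrt(63451) = 1/(-474 + 70735) + sqrt(63451) = 1/70261 + sqrt(63451)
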